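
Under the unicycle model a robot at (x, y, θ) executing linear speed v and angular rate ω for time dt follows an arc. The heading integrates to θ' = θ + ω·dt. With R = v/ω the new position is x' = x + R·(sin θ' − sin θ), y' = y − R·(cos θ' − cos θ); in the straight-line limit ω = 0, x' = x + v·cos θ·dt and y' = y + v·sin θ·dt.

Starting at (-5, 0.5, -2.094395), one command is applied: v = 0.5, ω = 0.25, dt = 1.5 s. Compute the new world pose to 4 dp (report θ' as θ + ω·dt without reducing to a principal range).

(-5.2459, -0.2039, -1.7194)

θ' = -2.0944 + 0.25·1.5 = -1.7194
R = v/ω = 0.5/0.25 = 2.0000
x' = -5 + 2.0000·(sin -1.7194 − sin -2.0944) = -5.2459
y' = 0.5 − 2.0000·(cos -1.7194 − cos -2.0944) = -0.2039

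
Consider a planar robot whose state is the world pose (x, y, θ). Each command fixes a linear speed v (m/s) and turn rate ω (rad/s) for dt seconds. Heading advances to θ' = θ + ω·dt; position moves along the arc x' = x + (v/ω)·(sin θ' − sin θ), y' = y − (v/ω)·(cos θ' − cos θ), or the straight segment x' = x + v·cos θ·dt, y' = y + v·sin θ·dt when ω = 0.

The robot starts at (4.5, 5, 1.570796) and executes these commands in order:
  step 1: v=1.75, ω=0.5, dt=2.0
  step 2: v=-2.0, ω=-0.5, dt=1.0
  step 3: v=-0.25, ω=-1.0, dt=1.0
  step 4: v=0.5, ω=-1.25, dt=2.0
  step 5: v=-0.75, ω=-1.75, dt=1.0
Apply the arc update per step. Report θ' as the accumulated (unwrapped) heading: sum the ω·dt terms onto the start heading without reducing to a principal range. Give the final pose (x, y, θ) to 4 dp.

(5.4276, 6.6107, -3.1792)

step 1: θ'=2.5708 (R=3.5000) → pose (2.8911, 7.9451, 2.5708)
step 2: θ'=2.0708 (R=4.0000) → pose (4.2402, 6.4970, 2.0708)
step 3: θ'=1.0708 (R=0.2500) → pose (4.2402, 6.2573, 1.0708)
step 4: θ'=-1.4292 (R=-0.4000) → pose (4.9872, 6.1219, -1.4292)
step 5: θ'=-3.1792 (R=0.4286) → pose (5.4276, 6.6107, -3.1792)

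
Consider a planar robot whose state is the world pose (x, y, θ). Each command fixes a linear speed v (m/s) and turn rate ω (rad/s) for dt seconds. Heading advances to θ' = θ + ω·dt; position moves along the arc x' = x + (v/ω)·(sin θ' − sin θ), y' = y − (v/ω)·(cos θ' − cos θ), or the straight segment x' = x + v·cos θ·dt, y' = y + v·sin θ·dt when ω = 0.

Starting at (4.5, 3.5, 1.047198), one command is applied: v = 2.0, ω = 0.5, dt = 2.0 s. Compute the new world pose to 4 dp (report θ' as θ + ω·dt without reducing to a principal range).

θ' = 1.0472 + 0.5·2.0 = 2.0472
R = v/ω = 2.0/0.5 = 4.0000
x' = 4.5 + 4.0000·(sin 2.0472 − sin 1.0472) = 4.5905
y' = 3.5 − 4.0000·(cos 2.0472 − cos 1.0472) = 7.3343

(4.5905, 7.3343, 2.0472)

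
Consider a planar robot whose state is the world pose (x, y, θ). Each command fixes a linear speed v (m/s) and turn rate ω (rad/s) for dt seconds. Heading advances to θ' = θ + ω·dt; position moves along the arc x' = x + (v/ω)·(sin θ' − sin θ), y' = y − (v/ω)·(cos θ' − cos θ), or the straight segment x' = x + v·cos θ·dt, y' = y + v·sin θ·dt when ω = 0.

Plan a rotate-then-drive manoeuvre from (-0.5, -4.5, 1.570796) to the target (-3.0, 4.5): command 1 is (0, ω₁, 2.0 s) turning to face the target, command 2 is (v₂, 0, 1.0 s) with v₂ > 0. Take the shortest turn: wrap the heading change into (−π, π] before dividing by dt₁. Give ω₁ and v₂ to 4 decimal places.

ω₁ = 0.1355, v₂ = 9.3408

heading to target = atan2(4.5−-4.5, -3−-0.5) = 1.8417
Δθ = wrap(1.8417 − 1.5708) = 0.2709; ω₁ = Δθ/dt₁ = 0.1355
distance = √((-3−-0.5)² + (4.5−-4.5)²) = 9.3408; v₂ = distance/dt₂ = 9.3408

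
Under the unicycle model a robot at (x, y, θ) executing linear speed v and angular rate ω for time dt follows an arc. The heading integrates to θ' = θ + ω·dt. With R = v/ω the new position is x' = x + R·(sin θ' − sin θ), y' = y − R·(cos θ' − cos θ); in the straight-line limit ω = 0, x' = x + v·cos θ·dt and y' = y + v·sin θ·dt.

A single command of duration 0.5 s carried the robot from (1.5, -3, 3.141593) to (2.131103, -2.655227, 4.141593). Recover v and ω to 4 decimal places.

Δθ = 4.141593 − 3.141593 = 1.000000
ω = Δθ/dt = 1.000000/0.5 = 2.0000
R = Δx/(sin θ' − sin θ) = -0.7500
v = R·ω = -0.7500·2.0000 = -1.5000

v = -1.5000, ω = 2.0000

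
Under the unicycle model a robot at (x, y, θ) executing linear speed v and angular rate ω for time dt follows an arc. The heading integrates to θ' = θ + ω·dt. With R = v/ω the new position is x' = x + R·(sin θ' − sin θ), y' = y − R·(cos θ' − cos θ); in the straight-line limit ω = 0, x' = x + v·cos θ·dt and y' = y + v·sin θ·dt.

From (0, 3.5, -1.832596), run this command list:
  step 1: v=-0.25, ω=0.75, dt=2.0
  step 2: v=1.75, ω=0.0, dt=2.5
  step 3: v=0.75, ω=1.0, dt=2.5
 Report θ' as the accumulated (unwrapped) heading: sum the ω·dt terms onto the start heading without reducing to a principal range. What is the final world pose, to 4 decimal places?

(4.7874, 3.6032, 2.1674)

step 1: θ'=-0.3326 (R=-0.3333) → pose (-0.2131, 3.9013, -0.3326)
step 2: θ'=-0.3326 (straight) → pose (3.9221, 2.4729, -0.3326)
step 3: θ'=2.1674 (R=0.7500) → pose (4.7874, 3.6032, 2.1674)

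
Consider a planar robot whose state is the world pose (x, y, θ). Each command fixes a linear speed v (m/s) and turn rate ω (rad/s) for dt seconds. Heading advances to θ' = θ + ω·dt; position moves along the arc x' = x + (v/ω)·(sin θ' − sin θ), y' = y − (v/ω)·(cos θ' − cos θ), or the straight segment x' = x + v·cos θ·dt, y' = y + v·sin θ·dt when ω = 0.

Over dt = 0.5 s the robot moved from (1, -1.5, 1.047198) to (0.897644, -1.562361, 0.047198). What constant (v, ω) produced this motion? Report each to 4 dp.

v = -0.2500, ω = -2.0000

Δθ = 0.047198 − 1.047198 = -1.000000
ω = Δθ/dt = -1.000000/0.5 = -2.0000
R = Δx/(sin θ' − sin θ) = 0.1250
v = R·ω = 0.1250·-2.0000 = -0.2500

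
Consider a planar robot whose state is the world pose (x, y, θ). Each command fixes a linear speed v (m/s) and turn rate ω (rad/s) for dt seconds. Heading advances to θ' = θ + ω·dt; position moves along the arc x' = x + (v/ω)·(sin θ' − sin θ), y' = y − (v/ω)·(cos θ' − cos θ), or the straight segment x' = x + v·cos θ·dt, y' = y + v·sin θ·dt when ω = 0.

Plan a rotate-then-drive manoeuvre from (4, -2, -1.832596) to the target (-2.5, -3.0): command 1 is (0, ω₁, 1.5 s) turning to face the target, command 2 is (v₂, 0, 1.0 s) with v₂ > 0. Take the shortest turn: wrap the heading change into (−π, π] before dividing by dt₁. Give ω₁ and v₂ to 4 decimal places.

heading to target = atan2(-3−-2, -2.5−4) = -2.9889
Δθ = wrap(-2.9889 − -1.8326) = -1.1563; ω₁ = Δθ/dt₁ = -0.7709
distance = √((-2.5−4)² + (-3−-2)²) = 6.5765; v₂ = distance/dt₂ = 6.5765

ω₁ = -0.7709, v₂ = 6.5765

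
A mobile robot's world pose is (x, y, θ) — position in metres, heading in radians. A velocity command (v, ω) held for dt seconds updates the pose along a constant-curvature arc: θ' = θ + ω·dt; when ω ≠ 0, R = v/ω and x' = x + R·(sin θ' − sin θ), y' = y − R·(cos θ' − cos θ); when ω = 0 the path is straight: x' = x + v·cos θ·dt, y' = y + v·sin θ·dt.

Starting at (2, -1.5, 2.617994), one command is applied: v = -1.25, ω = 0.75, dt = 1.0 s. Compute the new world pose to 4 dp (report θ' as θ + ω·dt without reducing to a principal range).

θ' = 2.6180 + 0.75·1.0 = 3.3680
R = v/ω = -1.25/0.75 = -1.6667
x' = 2 + -1.6667·(sin 3.3680 − sin 2.6180) = 3.2075
y' = -1.5 − -1.6667·(cos 3.3680 − cos 2.6180) = -1.6808

(3.2075, -1.6808, 3.3680)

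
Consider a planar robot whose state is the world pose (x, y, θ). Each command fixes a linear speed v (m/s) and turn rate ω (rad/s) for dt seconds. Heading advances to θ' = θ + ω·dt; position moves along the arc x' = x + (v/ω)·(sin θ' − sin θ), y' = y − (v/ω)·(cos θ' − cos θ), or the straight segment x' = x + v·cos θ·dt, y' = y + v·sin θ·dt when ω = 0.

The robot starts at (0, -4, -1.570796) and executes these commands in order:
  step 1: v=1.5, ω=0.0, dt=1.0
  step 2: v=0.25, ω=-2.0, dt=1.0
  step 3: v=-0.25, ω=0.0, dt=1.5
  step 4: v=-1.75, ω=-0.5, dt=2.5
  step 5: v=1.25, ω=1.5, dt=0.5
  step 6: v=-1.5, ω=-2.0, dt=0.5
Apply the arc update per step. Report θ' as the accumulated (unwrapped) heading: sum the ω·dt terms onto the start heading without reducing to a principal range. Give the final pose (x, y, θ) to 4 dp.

step 1: θ'=-1.5708 (straight) → pose (0.0000, -5.5000, -1.5708)
step 2: θ'=-3.5708 (R=-0.1250) → pose (-0.1770, -5.6137, -3.5708)
step 3: θ'=-3.5708 (straight) → pose (0.1640, -5.7697, -3.5708)
step 4: θ'=-4.8208 (R=3.5000) → pose (2.1869, -9.3309, -4.8208)
step 5: θ'=-4.0708 (R=0.8333) → pose (2.0261, -8.7421, -4.0708)
step 6: θ'=-5.0708 (R=0.7500) → pose (2.1276, -9.4540, -5.0708)

(2.1276, -9.4540, -5.0708)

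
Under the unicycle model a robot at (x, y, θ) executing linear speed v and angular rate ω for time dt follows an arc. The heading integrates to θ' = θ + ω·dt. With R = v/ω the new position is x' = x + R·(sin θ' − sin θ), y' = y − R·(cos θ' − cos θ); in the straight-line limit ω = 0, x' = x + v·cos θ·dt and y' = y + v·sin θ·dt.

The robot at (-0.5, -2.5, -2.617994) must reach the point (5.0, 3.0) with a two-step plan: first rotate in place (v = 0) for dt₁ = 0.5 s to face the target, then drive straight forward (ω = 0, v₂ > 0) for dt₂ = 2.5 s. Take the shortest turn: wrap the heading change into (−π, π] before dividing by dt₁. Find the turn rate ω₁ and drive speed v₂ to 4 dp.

heading to target = atan2(3−-2.5, 5−-0.5) = 0.7854
Δθ = wrap(0.7854 − -2.6180) = -2.8798; ω₁ = Δθ/dt₁ = -5.7596
distance = √((5−-0.5)² + (3−-2.5)²) = 7.7782; v₂ = distance/dt₂ = 3.1113

ω₁ = -5.7596, v₂ = 3.1113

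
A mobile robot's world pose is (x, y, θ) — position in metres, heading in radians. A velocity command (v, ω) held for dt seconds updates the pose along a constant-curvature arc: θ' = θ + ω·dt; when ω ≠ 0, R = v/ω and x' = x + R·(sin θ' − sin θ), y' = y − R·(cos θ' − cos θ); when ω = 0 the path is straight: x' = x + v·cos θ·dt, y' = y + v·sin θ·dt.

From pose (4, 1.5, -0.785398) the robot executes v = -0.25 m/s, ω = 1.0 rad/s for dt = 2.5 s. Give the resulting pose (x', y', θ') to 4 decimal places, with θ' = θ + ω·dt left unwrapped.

(3.5758, 1.2874, 1.7146)

θ' = -0.7854 + 1.0·2.5 = 1.7146
R = v/ω = -0.25/1.0 = -0.2500
x' = 4 + -0.2500·(sin 1.7146 − sin -0.7854) = 3.5758
y' = 1.5 − -0.2500·(cos 1.7146 − cos -0.7854) = 1.2874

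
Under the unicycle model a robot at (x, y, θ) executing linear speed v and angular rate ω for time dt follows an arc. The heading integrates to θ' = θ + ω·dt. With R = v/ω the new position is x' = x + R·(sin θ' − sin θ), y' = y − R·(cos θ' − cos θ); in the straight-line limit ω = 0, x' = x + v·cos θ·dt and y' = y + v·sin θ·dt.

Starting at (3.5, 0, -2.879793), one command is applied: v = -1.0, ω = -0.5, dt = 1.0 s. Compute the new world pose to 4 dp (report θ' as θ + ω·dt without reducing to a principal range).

θ' = -2.8798 + -0.5·1.0 = -3.3798
R = v/ω = -1.0/-0.5 = 2.0000
x' = 3.5 + 2.0000·(sin -3.3798 − sin -2.8798) = 4.4895
y' = 0 − 2.0000·(cos -3.3798 − cos -2.8798) = 0.0117

(4.4895, 0.0117, -3.3798)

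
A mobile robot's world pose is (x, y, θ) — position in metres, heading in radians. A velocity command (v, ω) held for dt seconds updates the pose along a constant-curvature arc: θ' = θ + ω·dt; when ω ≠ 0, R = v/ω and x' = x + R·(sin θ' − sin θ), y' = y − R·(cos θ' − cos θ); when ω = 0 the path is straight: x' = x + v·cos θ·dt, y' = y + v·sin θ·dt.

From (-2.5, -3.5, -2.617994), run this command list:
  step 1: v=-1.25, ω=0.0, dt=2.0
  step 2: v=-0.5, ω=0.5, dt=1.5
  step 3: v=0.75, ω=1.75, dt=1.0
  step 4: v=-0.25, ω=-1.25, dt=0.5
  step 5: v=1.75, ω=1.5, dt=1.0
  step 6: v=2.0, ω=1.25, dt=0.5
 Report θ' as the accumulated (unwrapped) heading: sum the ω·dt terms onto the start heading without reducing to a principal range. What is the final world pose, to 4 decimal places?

step 1: θ'=-2.6180 (straight) → pose (-0.3349, -2.2500, -2.6180)
step 2: θ'=-1.8680 (R=-1.0000) → pose (0.1212, -1.6768, -1.8680)
step 3: θ'=-0.1180 (R=0.4286) → pose (0.4806, -2.2279, -0.1180)
step 4: θ'=-0.7430 (R=0.2000) → pose (0.3688, -2.1766, -0.7430)
step 5: θ'=0.7570 (R=1.1667) → pose (1.9593, -2.1654, 0.7570)
step 6: θ'=1.3820 (R=1.6000) → pose (2.4320, -1.3027, 1.3820)

(2.4320, -1.3027, 1.3820)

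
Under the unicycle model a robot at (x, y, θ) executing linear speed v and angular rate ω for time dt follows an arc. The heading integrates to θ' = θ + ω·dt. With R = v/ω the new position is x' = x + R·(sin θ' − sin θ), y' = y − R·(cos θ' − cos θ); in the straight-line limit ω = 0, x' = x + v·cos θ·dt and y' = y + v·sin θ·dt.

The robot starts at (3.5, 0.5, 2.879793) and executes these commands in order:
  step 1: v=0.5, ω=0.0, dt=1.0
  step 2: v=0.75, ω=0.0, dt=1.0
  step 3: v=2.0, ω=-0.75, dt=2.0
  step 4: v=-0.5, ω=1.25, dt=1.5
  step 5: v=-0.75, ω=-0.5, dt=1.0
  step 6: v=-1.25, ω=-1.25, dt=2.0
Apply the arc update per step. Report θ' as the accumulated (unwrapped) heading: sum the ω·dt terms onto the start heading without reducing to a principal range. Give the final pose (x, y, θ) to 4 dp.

(1.4126, 1.4371, 0.2548)

step 1: θ'=2.8798 (straight) → pose (3.0170, 0.6294, 2.8798)
step 2: θ'=2.8798 (straight) → pose (2.2926, 0.8235, 2.8798)
step 3: θ'=1.3798 (R=-2.6667) → pose (0.3646, 3.9056, 1.3798)
step 4: θ'=3.2548 (R=-0.4000) → pose (0.8025, 3.4322, 3.2548)
step 5: θ'=2.7548 (R=1.5000) → pose (1.5378, 3.3310, 2.7548)
step 6: θ'=0.2548 (R=1.0000) → pose (1.4126, 1.4371, 0.2548)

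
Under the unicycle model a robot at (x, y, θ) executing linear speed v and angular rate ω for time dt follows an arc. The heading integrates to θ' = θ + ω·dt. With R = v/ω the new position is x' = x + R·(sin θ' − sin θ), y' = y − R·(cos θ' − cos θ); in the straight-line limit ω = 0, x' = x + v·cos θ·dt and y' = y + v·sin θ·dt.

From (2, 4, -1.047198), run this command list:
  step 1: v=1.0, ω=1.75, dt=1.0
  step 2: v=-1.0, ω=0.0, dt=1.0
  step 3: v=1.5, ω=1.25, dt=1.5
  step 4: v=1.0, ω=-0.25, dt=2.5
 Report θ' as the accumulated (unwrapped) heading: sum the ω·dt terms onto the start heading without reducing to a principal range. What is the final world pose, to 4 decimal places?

(0.3927, 7.0231, 1.9528)

step 1: θ'=0.7028 (R=0.5714) → pose (2.8642, 3.8497, 0.7028)
step 2: θ'=0.7028 (straight) → pose (2.1012, 3.2033, 0.7028)
step 3: θ'=2.5778 (R=1.2000) → pose (1.9668, 5.1333, 2.5778)
step 4: θ'=1.9528 (R=-4.0000) → pose (0.3927, 7.0231, 1.9528)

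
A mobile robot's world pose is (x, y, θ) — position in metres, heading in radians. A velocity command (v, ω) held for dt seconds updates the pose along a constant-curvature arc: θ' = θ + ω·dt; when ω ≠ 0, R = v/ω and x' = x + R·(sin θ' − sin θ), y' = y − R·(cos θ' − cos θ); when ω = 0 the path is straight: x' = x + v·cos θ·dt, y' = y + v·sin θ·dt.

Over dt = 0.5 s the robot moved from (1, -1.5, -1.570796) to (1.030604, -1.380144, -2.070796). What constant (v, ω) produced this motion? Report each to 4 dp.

Δθ = -2.070796 − -1.570796 = -0.500000
ω = Δθ/dt = -0.500000/0.5 = -1.0000
R = −Δy/(cos θ' − cos θ) = 0.2500
v = R·ω = 0.2500·-1.0000 = -0.2500

v = -0.2500, ω = -1.0000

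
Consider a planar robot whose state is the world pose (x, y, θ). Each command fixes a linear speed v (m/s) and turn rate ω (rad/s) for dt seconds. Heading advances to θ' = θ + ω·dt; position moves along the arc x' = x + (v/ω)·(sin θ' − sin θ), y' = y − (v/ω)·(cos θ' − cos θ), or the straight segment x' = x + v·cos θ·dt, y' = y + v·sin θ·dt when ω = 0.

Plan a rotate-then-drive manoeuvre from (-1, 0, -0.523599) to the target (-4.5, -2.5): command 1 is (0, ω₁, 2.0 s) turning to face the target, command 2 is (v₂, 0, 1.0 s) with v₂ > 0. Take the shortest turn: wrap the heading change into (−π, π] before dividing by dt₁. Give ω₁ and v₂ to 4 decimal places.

ω₁ = -0.9989, v₂ = 4.3012

heading to target = atan2(-2.5−0, -4.5−-1) = -2.5213
Δθ = wrap(-2.5213 − -0.5236) = -1.9977; ω₁ = Δθ/dt₁ = -0.9989
distance = √((-4.5−-1)² + (-2.5−0)²) = 4.3012; v₂ = distance/dt₂ = 4.3012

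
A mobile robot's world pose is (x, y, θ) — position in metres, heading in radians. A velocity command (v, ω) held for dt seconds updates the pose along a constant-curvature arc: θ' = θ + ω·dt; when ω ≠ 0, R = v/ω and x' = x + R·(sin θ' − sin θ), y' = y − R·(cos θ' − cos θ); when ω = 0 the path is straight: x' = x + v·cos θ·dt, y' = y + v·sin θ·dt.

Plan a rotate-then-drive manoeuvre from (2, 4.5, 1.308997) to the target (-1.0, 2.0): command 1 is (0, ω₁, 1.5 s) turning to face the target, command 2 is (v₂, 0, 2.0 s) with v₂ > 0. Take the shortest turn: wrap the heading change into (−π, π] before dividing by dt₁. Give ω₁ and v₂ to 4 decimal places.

ω₁ = 1.6849, v₂ = 1.9526

heading to target = atan2(2−4.5, -1−2) = -2.4469
Δθ = wrap(-2.4469 − 1.3090) = 2.5273; ω₁ = Δθ/dt₁ = 1.6849
distance = √((-1−2)² + (2−4.5)²) = 3.9051; v₂ = distance/dt₂ = 1.9526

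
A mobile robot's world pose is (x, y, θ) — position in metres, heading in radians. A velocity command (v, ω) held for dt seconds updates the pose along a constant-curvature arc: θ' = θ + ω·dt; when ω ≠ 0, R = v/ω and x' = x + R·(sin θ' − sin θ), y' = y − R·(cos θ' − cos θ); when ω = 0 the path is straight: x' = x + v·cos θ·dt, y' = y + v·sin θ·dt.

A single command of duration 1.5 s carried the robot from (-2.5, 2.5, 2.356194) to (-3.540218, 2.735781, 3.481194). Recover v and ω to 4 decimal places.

v = 0.7500, ω = 0.7500

Δθ = 3.481194 − 2.356194 = 1.125000
ω = Δθ/dt = 1.125000/1.5 = 0.7500
R = Δx/(sin θ' − sin θ) = 1.0000
v = R·ω = 1.0000·0.7500 = 0.7500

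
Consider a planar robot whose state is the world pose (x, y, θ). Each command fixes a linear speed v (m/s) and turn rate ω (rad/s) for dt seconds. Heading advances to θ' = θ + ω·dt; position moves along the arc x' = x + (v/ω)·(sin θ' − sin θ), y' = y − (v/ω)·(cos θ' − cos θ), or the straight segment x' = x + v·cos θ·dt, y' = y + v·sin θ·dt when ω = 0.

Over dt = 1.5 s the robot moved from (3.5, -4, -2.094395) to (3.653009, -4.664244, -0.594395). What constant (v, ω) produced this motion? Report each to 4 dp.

Δθ = -0.594395 − -2.094395 = 1.500000
ω = Δθ/dt = 1.500000/1.5 = 1.0000
R = −Δy/(cos θ' − cos θ) = 0.5000
v = R·ω = 0.5000·1.0000 = 0.5000

v = 0.5000, ω = 1.0000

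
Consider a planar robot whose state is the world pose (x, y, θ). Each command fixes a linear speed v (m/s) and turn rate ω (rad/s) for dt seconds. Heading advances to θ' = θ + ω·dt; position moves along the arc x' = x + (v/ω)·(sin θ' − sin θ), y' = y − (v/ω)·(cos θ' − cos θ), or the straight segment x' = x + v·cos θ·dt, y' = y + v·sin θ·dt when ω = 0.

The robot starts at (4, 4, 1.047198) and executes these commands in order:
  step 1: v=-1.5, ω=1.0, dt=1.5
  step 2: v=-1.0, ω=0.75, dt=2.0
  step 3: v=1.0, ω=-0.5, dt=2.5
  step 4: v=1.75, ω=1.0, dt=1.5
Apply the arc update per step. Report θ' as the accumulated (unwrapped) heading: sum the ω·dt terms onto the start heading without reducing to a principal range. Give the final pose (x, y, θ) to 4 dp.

(1.8138, 0.6995, 4.2972)

step 1: θ'=2.5472 (R=-1.5000) → pose (4.4590, 2.0073, 2.5472)
step 2: θ'=4.0472 (R=-1.3333) → pose (6.2548, 2.2890, 4.0472)
step 3: θ'=2.7972 (R=-2.0000) → pose (4.0059, 1.6408, 2.7972)
step 4: θ'=4.2972 (R=1.7500) → pose (1.8138, 0.6995, 4.2972)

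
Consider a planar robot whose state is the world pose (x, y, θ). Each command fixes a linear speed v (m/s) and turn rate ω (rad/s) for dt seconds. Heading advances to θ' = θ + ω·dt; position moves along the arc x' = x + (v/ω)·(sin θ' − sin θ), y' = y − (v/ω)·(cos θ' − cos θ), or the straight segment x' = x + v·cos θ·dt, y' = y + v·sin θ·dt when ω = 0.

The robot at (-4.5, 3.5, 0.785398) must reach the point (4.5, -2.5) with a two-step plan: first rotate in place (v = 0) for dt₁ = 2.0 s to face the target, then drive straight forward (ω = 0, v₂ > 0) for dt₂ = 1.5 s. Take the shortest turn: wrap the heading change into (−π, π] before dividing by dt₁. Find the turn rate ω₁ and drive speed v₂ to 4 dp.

ω₁ = -0.6867, v₂ = 7.2111

heading to target = atan2(-2.5−3.5, 4.5−-4.5) = -0.5880
Δθ = wrap(-0.5880 − 0.7854) = -1.3734; ω₁ = Δθ/dt₁ = -0.6867
distance = √((4.5−-4.5)² + (-2.5−3.5)²) = 10.8167; v₂ = distance/dt₂ = 7.2111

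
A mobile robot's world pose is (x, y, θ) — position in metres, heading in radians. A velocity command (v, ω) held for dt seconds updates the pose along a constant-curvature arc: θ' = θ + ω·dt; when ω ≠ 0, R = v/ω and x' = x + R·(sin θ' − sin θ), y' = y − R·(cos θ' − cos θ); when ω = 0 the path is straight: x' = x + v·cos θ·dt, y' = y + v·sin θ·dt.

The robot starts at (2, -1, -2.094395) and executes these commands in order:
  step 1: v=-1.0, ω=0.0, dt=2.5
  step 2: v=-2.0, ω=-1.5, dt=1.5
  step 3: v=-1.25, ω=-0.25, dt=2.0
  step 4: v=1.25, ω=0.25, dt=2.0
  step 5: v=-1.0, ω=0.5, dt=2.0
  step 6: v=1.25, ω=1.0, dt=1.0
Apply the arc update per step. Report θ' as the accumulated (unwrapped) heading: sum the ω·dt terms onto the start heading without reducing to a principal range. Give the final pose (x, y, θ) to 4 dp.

(5.9660, -0.6125, -2.3444)

step 1: θ'=-2.0944 (straight) → pose (3.2500, 1.1651, -2.0944)
step 2: θ'=-4.3444 (R=1.3333) → pose (5.6488, 0.9781, -4.3444)
step 3: θ'=-4.8444 (R=5.0000) → pose (5.9400, -1.4788, -4.8444)
step 4: θ'=-4.3444 (R=5.0000) → pose (5.6488, 0.9781, -4.3444)
step 5: θ'=-3.3444 (R=-2.0000) → pose (7.1120, -0.2615, -3.3444)
step 6: θ'=-2.3444 (R=1.2500) → pose (5.9660, -0.6125, -2.3444)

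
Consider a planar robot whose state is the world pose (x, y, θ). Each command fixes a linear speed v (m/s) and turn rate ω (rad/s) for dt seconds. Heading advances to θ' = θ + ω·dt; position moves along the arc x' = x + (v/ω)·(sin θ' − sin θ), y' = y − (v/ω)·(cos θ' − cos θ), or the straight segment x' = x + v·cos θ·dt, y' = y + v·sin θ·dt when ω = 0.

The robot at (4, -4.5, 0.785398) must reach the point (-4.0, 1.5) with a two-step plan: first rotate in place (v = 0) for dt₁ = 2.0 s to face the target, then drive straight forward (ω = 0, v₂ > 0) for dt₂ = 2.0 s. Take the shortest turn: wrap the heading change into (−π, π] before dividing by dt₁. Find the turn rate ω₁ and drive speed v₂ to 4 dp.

ω₁ = 0.8563, v₂ = 5.0000

heading to target = atan2(1.5−-4.5, -4−4) = 2.4981
Δθ = wrap(2.4981 − 0.7854) = 1.7127; ω₁ = Δθ/dt₁ = 0.8563
distance = √((-4−4)² + (1.5−-4.5)²) = 10.0000; v₂ = distance/dt₂ = 5.0000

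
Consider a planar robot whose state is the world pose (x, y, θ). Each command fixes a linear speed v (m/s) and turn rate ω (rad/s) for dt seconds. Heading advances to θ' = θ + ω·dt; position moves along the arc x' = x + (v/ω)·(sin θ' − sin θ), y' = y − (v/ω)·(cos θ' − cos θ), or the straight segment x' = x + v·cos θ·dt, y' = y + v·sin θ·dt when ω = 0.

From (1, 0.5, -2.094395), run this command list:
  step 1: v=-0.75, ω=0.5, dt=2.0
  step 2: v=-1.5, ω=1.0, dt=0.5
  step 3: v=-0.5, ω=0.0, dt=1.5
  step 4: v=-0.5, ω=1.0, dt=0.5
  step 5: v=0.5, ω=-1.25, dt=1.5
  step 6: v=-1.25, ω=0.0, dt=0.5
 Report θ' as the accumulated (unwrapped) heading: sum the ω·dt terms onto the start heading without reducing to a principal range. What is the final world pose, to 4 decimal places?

step 1: θ'=-1.0944 (R=-1.5000) → pose (1.0339, 1.9379, -1.0944)
step 2: θ'=-0.5944 (R=-1.5000) → pose (0.5410, 2.4927, -0.5944)
step 3: θ'=-0.5944 (straight) → pose (-0.0804, 2.9127, -0.5944)
step 4: θ'=-0.0944 (R=-0.5000) → pose (-0.3133, 2.9963, -0.0944)
step 5: θ'=-1.9694 (R=-0.4000) → pose (0.0177, 2.4428, -1.9694)
step 6: θ'=-1.9694 (straight) → pose (0.2603, 3.0188, -1.9694)

(0.2603, 3.0188, -1.9694)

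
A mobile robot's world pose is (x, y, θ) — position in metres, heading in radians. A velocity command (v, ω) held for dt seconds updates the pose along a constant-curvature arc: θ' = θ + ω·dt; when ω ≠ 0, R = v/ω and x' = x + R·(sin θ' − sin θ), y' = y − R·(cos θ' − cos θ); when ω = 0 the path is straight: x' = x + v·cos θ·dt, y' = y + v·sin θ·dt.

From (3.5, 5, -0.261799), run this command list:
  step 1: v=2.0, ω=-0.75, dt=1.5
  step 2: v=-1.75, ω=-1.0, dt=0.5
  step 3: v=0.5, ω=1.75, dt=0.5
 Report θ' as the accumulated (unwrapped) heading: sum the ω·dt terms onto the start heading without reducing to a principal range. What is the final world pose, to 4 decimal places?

step 1: θ'=-1.3868 (R=-2.6667) → pose (5.4315, 2.9121, -1.3868)
step 2: θ'=-1.8868 (R=1.7500) → pose (5.4886, 3.7761, -1.8868)
step 3: θ'=-1.0118 (R=0.2857) → pose (5.5179, 3.5358, -1.0118)

(5.5179, 3.5358, -1.0118)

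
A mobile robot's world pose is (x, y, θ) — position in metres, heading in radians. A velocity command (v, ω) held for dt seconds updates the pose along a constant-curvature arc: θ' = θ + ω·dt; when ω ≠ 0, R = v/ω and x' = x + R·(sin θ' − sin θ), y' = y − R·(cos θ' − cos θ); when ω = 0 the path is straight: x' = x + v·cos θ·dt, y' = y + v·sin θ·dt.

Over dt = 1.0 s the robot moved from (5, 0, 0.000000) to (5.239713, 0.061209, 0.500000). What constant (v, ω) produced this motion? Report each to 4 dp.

v = 0.2500, ω = 0.5000

Δθ = 0.500000 − 0.000000 = 0.500000
ω = Δθ/dt = 0.500000/1.0 = 0.5000
R = Δx/(sin θ' − sin θ) = 0.5000
v = R·ω = 0.5000·0.5000 = 0.2500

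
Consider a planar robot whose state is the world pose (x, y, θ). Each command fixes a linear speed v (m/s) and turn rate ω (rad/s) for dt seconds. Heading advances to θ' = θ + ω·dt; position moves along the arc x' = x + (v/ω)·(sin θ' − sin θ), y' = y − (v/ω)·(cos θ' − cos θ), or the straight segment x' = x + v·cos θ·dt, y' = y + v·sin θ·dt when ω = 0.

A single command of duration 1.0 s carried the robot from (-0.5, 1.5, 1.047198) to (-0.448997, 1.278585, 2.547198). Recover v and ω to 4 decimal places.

v = -0.2500, ω = 1.5000

Δθ = 2.547198 − 1.047198 = 1.500000
ω = Δθ/dt = 1.500000/1.0 = 1.5000
R = −Δy/(cos θ' − cos θ) = -0.1667
v = R·ω = -0.1667·1.5000 = -0.2500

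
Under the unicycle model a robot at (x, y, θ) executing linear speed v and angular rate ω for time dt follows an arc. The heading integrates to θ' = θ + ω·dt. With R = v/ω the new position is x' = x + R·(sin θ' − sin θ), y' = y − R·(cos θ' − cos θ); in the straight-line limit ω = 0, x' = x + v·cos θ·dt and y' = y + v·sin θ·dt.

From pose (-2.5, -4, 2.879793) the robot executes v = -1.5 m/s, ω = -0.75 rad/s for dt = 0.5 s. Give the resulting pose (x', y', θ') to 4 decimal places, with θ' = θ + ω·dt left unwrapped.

(-1.8284, -4.3238, 2.5048)

θ' = 2.8798 + -0.75·0.5 = 2.5048
R = v/ω = -1.5/-0.75 = 2.0000
x' = -2.5 + 2.0000·(sin 2.5048 − sin 2.8798) = -1.8284
y' = -4 − 2.0000·(cos 2.5048 − cos 2.8798) = -4.3238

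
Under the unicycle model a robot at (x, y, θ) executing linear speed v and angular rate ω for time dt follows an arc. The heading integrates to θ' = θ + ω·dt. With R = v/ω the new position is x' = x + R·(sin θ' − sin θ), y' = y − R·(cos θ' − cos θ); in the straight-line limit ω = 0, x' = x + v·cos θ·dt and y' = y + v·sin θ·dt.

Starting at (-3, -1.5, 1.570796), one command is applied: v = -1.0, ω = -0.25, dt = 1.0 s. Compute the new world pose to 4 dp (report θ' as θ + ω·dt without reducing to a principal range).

(-3.1244, -2.4896, 1.3208)

θ' = 1.5708 + -0.25·1.0 = 1.3208
R = v/ω = -1.0/-0.25 = 4.0000
x' = -3 + 4.0000·(sin 1.3208 − sin 1.5708) = -3.1244
y' = -1.5 − 4.0000·(cos 1.3208 − cos 1.5708) = -2.4896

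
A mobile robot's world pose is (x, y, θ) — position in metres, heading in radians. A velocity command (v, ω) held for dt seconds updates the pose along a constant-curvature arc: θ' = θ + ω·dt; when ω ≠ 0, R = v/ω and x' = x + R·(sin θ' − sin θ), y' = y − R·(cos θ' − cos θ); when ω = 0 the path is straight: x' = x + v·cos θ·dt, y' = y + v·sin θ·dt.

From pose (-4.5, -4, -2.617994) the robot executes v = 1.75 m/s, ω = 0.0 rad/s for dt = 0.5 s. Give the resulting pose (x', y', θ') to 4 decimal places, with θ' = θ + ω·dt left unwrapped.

θ' = -2.6180 + 0.0·0.5 = -2.6180
ω = 0 → straight: x' = -4.5 + 1.75·cos(-2.6180)·0.5 = -5.2578
y' = -4 + 1.75·sin(-2.6180)·0.5 = -4.4375

(-5.2578, -4.4375, -2.6180)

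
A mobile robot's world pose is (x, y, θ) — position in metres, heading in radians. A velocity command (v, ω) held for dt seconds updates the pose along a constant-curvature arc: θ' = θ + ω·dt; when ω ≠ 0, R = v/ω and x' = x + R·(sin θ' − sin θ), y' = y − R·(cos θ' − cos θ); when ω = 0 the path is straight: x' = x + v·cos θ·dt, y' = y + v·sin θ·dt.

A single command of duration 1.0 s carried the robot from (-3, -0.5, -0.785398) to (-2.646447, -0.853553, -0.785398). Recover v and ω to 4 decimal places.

Δθ = -0.785398 − -0.785398 = 0.000000
ω = Δθ/dt = 0.000000/1.0 = 0.0000
ω = 0 → v = (Δx·cos θ + Δy·sin θ)/dt = 0.5000

v = 0.5000, ω = 0.0000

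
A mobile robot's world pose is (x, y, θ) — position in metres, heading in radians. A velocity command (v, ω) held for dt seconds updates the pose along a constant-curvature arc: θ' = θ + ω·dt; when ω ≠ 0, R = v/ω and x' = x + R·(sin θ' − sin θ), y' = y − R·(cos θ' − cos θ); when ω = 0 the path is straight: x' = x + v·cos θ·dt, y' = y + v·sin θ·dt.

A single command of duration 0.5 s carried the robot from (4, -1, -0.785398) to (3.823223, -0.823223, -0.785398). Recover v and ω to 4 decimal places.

Δθ = -0.785398 − -0.785398 = 0.000000
ω = Δθ/dt = 0.000000/0.5 = 0.0000
ω = 0 → v = (Δx·cos θ + Δy·sin θ)/dt = -0.5000

v = -0.5000, ω = 0.0000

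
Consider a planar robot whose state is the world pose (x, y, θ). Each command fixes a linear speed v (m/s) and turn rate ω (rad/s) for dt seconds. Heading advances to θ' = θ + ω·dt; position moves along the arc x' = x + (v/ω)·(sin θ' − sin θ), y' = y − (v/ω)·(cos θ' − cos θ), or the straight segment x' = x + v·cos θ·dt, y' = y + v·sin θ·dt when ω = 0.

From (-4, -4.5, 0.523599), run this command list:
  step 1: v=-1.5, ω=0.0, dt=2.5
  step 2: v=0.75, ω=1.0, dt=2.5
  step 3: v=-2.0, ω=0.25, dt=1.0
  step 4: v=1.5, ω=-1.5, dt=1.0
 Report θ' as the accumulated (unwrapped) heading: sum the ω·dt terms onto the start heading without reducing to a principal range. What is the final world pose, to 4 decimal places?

step 1: θ'=0.5236 (straight) → pose (-7.2476, -6.3750, 0.5236)
step 2: θ'=3.0236 (R=0.7500) → pose (-7.5343, -4.9807, 3.0236)
step 3: θ'=3.2736 (R=-8.0000) → pose (-5.5396, -4.9667, 3.2736)
step 4: θ'=1.7736 (R=-1.0000) → pose (-6.6507, -4.1768, 1.7736)

(-6.6507, -4.1768, 1.7736)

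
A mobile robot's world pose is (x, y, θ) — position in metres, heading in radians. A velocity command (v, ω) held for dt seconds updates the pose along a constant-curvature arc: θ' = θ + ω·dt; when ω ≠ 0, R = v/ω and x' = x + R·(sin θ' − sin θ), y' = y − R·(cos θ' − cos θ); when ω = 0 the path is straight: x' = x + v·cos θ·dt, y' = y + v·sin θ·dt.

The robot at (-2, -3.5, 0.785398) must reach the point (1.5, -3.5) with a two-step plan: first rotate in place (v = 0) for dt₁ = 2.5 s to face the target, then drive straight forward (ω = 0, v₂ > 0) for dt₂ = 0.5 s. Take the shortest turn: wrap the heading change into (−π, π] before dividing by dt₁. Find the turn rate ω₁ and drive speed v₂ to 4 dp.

ω₁ = -0.3142, v₂ = 7.0000

heading to target = atan2(-3.5−-3.5, 1.5−-2) = 0.0000
Δθ = wrap(0.0000 − 0.7854) = -0.7854; ω₁ = Δθ/dt₁ = -0.3142
distance = √((1.5−-2)² + (-3.5−-3.5)²) = 3.5000; v₂ = distance/dt₂ = 7.0000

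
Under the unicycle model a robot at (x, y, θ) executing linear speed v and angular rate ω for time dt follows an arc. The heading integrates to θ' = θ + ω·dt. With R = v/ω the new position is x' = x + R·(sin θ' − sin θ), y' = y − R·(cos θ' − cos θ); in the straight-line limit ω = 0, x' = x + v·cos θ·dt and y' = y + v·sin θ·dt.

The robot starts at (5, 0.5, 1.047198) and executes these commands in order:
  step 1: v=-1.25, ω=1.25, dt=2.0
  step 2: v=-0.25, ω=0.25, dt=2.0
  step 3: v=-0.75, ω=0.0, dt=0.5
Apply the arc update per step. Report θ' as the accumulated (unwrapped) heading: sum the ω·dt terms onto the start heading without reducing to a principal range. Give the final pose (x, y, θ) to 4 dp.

(6.8843, -0.3222, 4.0472)

step 1: θ'=3.5472 (R=-1.0000) → pose (6.2606, -0.9189, 3.5472)
step 2: θ'=4.0472 (R=-1.0000) → pose (6.6528, -0.6172, 4.0472)
step 3: θ'=4.0472 (straight) → pose (6.8843, -0.3222, 4.0472)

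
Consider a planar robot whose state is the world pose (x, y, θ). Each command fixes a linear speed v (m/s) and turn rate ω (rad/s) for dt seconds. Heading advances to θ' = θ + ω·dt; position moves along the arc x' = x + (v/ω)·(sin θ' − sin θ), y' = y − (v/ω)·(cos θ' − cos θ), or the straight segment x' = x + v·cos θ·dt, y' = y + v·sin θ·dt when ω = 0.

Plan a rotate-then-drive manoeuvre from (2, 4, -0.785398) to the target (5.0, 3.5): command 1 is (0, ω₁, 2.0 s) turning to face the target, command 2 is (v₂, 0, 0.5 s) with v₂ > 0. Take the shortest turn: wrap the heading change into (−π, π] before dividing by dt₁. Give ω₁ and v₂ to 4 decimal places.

ω₁ = 0.3101, v₂ = 6.0828

heading to target = atan2(3.5−4, 5−2) = -0.1651
Δθ = wrap(-0.1651 − -0.7854) = 0.6202; ω₁ = Δθ/dt₁ = 0.3101
distance = √((5−2)² + (3.5−4)²) = 3.0414; v₂ = distance/dt₂ = 6.0828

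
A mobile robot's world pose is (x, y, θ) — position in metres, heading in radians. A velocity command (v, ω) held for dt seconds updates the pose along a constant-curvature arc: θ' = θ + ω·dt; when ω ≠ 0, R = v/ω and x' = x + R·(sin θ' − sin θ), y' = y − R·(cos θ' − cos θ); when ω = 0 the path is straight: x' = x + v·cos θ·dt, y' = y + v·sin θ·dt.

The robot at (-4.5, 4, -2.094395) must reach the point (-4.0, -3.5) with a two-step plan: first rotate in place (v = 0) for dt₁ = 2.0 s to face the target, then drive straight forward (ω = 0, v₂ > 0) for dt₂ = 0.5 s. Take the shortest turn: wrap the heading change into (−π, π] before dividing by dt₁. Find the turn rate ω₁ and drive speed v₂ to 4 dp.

ω₁ = 0.2951, v₂ = 15.0333

heading to target = atan2(-3.5−4, -4−-4.5) = -1.5042
Δθ = wrap(-1.5042 − -2.0944) = 0.5902; ω₁ = Δθ/dt₁ = 0.2951
distance = √((-4−-4.5)² + (-3.5−4)²) = 7.5166; v₂ = distance/dt₂ = 15.0333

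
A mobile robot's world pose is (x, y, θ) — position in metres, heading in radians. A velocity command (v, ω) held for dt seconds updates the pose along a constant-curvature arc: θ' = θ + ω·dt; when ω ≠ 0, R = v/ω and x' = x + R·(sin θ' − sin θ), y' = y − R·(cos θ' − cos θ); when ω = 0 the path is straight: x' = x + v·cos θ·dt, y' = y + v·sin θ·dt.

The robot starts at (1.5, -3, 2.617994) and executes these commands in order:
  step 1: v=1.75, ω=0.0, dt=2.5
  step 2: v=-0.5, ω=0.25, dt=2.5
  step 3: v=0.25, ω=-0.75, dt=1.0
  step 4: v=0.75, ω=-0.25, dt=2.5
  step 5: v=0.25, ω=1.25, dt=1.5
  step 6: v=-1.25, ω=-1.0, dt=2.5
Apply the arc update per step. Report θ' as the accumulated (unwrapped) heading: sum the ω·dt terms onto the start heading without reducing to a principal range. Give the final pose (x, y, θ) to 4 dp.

(-0.7915, -0.8187, 1.2430)

step 1: θ'=2.6180 (straight) → pose (-2.2889, -0.8125, 2.6180)
step 2: θ'=3.2430 (R=-2.0000) → pose (-1.0864, -1.0702, 3.2430)
step 3: θ'=2.4930 (R=-0.3333) → pose (-1.3215, -1.0042, 2.4930)
step 4: θ'=1.8680 (R=-3.0000) → pose (-2.3778, 0.5081, 1.8680)
step 5: θ'=3.7430 (R=0.2000) → pose (-2.6822, 0.6144, 3.7430)
step 6: θ'=1.2430 (R=1.2500) → pose (-0.7915, -0.8187, 1.2430)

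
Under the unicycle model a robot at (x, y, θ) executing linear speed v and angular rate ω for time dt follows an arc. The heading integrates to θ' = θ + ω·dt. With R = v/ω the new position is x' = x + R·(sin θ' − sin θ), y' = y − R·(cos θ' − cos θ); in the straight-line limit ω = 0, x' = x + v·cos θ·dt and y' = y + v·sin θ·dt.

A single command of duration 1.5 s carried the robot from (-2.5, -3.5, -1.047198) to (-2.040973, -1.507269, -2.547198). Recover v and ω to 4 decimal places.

v = -1.5000, ω = -1.0000

Δθ = -2.547198 − -1.047198 = -1.500000
ω = Δθ/dt = -1.500000/1.5 = -1.0000
R = −Δy/(cos θ' − cos θ) = 1.5000
v = R·ω = 1.5000·-1.0000 = -1.5000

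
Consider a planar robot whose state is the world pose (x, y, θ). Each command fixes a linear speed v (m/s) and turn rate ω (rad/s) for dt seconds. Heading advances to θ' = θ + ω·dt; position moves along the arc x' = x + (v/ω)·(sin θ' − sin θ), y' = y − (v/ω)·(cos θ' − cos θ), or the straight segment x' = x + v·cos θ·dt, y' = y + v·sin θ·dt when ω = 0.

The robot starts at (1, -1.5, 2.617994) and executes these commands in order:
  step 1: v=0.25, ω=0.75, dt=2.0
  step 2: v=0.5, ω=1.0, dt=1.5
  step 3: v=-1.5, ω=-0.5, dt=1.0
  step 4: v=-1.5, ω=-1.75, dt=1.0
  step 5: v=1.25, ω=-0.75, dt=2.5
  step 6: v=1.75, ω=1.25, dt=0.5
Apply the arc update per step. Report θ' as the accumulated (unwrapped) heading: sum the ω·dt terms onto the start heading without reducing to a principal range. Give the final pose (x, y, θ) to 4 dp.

(-1.8829, 2.6656, 2.1180)

step 1: θ'=4.1180 (R=0.3333) → pose (0.5572, -1.6020, 4.1180)
step 2: θ'=5.6180 (R=0.5000) → pose (0.6628, -2.2754, 5.6180)
step 3: θ'=5.1180 (R=3.0000) → pose (-0.2422, -1.0987, 5.1180)
step 4: θ'=3.3680 (R=0.8571) → pose (0.3530, 0.0747, 3.3680)
step 5: θ'=1.4930 (R=-1.6667) → pose (-1.6827, 1.8284, 1.4930)
step 6: θ'=2.1180 (R=1.4000) → pose (-1.8829, 2.6656, 2.1180)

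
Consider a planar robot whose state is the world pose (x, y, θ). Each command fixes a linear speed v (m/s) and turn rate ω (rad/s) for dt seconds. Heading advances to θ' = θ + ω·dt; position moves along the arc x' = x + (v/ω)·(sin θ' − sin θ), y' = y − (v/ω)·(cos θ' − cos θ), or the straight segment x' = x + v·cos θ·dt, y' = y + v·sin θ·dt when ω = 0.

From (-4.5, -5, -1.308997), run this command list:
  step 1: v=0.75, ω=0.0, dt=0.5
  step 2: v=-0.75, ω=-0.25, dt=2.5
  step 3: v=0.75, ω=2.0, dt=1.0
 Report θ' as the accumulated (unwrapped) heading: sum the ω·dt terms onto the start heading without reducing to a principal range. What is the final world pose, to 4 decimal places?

step 1: θ'=-1.3090 (straight) → pose (-4.4029, -5.3622, -1.3090)
step 2: θ'=-1.9340 (R=3.0000) → pose (-4.3095, -3.5200, -1.9340)
step 3: θ'=0.0660 (R=0.3750) → pose (-3.9342, -4.0274, 0.0660)

(-3.9342, -4.0274, 0.0660)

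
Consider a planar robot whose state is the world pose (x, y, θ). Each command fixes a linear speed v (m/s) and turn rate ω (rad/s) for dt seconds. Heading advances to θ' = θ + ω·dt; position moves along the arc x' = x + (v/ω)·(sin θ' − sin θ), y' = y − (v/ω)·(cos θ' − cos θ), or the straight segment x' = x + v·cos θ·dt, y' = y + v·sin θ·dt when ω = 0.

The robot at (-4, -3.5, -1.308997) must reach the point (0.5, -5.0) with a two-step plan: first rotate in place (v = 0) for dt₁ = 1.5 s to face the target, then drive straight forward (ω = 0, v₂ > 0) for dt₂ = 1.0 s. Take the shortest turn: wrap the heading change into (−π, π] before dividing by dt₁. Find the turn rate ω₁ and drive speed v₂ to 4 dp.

ω₁ = 0.6582, v₂ = 4.7434

heading to target = atan2(-5−-3.5, 0.5−-4) = -0.3218
Δθ = wrap(-0.3218 − -1.3090) = 0.9872; ω₁ = Δθ/dt₁ = 0.6582
distance = √((0.5−-4)² + (-5−-3.5)²) = 4.7434; v₂ = distance/dt₂ = 4.7434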